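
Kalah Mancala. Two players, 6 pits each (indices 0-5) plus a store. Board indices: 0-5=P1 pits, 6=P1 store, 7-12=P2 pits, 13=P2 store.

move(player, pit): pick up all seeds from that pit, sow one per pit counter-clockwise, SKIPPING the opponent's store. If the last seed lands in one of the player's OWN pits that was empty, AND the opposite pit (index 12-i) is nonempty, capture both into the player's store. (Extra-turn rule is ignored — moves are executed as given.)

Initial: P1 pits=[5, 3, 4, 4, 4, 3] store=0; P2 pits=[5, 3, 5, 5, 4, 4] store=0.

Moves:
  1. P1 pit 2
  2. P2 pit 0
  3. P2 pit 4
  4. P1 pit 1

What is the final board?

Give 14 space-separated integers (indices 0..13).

Answer: 6 0 2 6 6 5 1 0 4 6 6 0 6 1

Derivation:
Move 1: P1 pit2 -> P1=[5,3,0,5,5,4](1) P2=[5,3,5,5,4,4](0)
Move 2: P2 pit0 -> P1=[5,3,0,5,5,4](1) P2=[0,4,6,6,5,5](0)
Move 3: P2 pit4 -> P1=[6,4,1,5,5,4](1) P2=[0,4,6,6,0,6](1)
Move 4: P1 pit1 -> P1=[6,0,2,6,6,5](1) P2=[0,4,6,6,0,6](1)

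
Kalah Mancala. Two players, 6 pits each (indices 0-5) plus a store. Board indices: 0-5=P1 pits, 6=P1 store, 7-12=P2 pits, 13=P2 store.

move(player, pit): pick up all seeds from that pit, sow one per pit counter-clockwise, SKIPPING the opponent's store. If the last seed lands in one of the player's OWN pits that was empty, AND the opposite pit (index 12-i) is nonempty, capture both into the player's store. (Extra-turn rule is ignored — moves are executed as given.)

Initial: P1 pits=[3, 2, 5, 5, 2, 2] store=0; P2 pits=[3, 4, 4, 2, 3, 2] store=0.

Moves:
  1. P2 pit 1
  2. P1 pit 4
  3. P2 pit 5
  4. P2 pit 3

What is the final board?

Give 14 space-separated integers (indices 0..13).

Answer: 4 3 5 5 0 3 1 3 0 5 0 5 1 2

Derivation:
Move 1: P2 pit1 -> P1=[3,2,5,5,2,2](0) P2=[3,0,5,3,4,3](0)
Move 2: P1 pit4 -> P1=[3,2,5,5,0,3](1) P2=[3,0,5,3,4,3](0)
Move 3: P2 pit5 -> P1=[4,3,5,5,0,3](1) P2=[3,0,5,3,4,0](1)
Move 4: P2 pit3 -> P1=[4,3,5,5,0,3](1) P2=[3,0,5,0,5,1](2)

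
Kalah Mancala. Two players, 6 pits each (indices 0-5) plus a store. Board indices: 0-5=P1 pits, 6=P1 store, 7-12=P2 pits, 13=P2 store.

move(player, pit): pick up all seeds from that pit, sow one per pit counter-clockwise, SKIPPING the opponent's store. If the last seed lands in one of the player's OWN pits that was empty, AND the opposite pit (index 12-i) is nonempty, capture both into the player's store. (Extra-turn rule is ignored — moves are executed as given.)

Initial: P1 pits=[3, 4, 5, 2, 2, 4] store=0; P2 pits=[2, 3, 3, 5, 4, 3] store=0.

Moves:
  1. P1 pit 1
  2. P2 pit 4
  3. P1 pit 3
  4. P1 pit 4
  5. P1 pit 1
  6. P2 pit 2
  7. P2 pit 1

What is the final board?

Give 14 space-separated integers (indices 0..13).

Answer: 4 0 7 0 0 7 2 3 0 1 7 2 6 1

Derivation:
Move 1: P1 pit1 -> P1=[3,0,6,3,3,5](0) P2=[2,3,3,5,4,3](0)
Move 2: P2 pit4 -> P1=[4,1,6,3,3,5](0) P2=[2,3,3,5,0,4](1)
Move 3: P1 pit3 -> P1=[4,1,6,0,4,6](1) P2=[2,3,3,5,0,4](1)
Move 4: P1 pit4 -> P1=[4,1,6,0,0,7](2) P2=[3,4,3,5,0,4](1)
Move 5: P1 pit1 -> P1=[4,0,7,0,0,7](2) P2=[3,4,3,5,0,4](1)
Move 6: P2 pit2 -> P1=[4,0,7,0,0,7](2) P2=[3,4,0,6,1,5](1)
Move 7: P2 pit1 -> P1=[4,0,7,0,0,7](2) P2=[3,0,1,7,2,6](1)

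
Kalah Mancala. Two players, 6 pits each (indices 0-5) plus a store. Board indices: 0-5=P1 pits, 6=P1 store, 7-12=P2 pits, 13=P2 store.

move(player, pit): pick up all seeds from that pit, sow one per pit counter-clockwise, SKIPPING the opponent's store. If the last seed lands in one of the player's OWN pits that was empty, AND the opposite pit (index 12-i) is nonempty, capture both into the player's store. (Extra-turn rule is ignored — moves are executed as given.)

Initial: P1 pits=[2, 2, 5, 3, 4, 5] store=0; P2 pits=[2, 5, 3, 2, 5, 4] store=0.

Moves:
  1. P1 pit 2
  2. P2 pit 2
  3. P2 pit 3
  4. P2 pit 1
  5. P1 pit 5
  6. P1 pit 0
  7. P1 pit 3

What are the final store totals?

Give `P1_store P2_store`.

Answer: 6 2

Derivation:
Move 1: P1 pit2 -> P1=[2,2,0,4,5,6](1) P2=[3,5,3,2,5,4](0)
Move 2: P2 pit2 -> P1=[2,2,0,4,5,6](1) P2=[3,5,0,3,6,5](0)
Move 3: P2 pit3 -> P1=[2,2,0,4,5,6](1) P2=[3,5,0,0,7,6](1)
Move 4: P2 pit1 -> P1=[2,2,0,4,5,6](1) P2=[3,0,1,1,8,7](2)
Move 5: P1 pit5 -> P1=[2,2,0,4,5,0](2) P2=[4,1,2,2,9,7](2)
Move 6: P1 pit0 -> P1=[0,3,0,4,5,0](5) P2=[4,1,2,0,9,7](2)
Move 7: P1 pit3 -> P1=[0,3,0,0,6,1](6) P2=[5,1,2,0,9,7](2)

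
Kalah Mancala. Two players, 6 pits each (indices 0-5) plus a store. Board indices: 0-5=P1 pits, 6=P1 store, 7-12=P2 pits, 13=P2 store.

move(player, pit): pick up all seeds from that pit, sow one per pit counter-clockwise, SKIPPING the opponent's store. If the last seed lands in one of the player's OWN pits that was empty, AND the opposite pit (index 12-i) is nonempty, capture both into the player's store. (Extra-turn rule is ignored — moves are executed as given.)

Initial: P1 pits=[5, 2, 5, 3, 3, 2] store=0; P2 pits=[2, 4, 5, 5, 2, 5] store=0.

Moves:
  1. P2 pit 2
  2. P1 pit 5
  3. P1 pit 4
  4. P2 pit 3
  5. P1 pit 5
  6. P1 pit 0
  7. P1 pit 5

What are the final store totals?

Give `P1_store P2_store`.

Answer: 5 2

Derivation:
Move 1: P2 pit2 -> P1=[6,2,5,3,3,2](0) P2=[2,4,0,6,3,6](1)
Move 2: P1 pit5 -> P1=[6,2,5,3,3,0](1) P2=[3,4,0,6,3,6](1)
Move 3: P1 pit4 -> P1=[6,2,5,3,0,1](2) P2=[4,4,0,6,3,6](1)
Move 4: P2 pit3 -> P1=[7,3,6,3,0,1](2) P2=[4,4,0,0,4,7](2)
Move 5: P1 pit5 -> P1=[7,3,6,3,0,0](3) P2=[4,4,0,0,4,7](2)
Move 6: P1 pit0 -> P1=[0,4,7,4,1,1](4) P2=[5,4,0,0,4,7](2)
Move 7: P1 pit5 -> P1=[0,4,7,4,1,0](5) P2=[5,4,0,0,4,7](2)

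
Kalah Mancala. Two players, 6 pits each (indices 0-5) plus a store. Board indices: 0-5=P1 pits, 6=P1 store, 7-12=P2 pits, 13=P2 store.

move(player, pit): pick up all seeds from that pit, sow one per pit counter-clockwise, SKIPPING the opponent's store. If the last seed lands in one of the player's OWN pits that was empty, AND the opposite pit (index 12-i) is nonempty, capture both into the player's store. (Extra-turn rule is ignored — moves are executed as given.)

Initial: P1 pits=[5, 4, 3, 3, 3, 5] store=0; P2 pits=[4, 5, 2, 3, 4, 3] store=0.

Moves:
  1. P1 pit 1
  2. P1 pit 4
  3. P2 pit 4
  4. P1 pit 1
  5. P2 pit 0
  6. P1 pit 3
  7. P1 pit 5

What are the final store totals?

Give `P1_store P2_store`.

Answer: 3 1

Derivation:
Move 1: P1 pit1 -> P1=[5,0,4,4,4,6](0) P2=[4,5,2,3,4,3](0)
Move 2: P1 pit4 -> P1=[5,0,4,4,0,7](1) P2=[5,6,2,3,4,3](0)
Move 3: P2 pit4 -> P1=[6,1,4,4,0,7](1) P2=[5,6,2,3,0,4](1)
Move 4: P1 pit1 -> P1=[6,0,5,4,0,7](1) P2=[5,6,2,3,0,4](1)
Move 5: P2 pit0 -> P1=[6,0,5,4,0,7](1) P2=[0,7,3,4,1,5](1)
Move 6: P1 pit3 -> P1=[6,0,5,0,1,8](2) P2=[1,7,3,4,1,5](1)
Move 7: P1 pit5 -> P1=[7,0,5,0,1,0](3) P2=[2,8,4,5,2,6](1)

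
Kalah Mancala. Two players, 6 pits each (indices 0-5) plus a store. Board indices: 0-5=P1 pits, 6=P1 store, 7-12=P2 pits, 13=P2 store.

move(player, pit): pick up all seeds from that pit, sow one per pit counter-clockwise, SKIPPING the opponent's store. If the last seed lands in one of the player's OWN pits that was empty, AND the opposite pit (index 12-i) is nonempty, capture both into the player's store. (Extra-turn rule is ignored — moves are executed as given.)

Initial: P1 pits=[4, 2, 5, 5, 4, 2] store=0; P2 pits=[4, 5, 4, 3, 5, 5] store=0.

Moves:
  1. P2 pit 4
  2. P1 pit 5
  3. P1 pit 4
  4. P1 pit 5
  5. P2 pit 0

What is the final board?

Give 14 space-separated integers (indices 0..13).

Answer: 5 3 6 5 0 0 3 0 7 5 4 1 7 2

Derivation:
Move 1: P2 pit4 -> P1=[5,3,6,5,4,2](0) P2=[4,5,4,3,0,6](1)
Move 2: P1 pit5 -> P1=[5,3,6,5,4,0](1) P2=[5,5,4,3,0,6](1)
Move 3: P1 pit4 -> P1=[5,3,6,5,0,1](2) P2=[6,6,4,3,0,6](1)
Move 4: P1 pit5 -> P1=[5,3,6,5,0,0](3) P2=[6,6,4,3,0,6](1)
Move 5: P2 pit0 -> P1=[5,3,6,5,0,0](3) P2=[0,7,5,4,1,7](2)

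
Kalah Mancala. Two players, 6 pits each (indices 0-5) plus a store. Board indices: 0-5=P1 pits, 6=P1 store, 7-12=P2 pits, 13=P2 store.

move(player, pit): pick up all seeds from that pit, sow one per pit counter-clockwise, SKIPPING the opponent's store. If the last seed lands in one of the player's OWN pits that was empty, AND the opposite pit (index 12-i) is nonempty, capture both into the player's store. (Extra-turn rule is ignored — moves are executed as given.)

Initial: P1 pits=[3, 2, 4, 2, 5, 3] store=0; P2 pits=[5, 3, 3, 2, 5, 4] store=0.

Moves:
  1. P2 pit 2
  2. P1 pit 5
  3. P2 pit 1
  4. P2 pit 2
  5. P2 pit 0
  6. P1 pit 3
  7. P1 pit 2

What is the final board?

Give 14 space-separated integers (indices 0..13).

Move 1: P2 pit2 -> P1=[3,2,4,2,5,3](0) P2=[5,3,0,3,6,5](0)
Move 2: P1 pit5 -> P1=[3,2,4,2,5,0](1) P2=[6,4,0,3,6,5](0)
Move 3: P2 pit1 -> P1=[3,2,4,2,5,0](1) P2=[6,0,1,4,7,6](0)
Move 4: P2 pit2 -> P1=[3,2,4,2,5,0](1) P2=[6,0,0,5,7,6](0)
Move 5: P2 pit0 -> P1=[3,2,4,2,5,0](1) P2=[0,1,1,6,8,7](1)
Move 6: P1 pit3 -> P1=[3,2,4,0,6,1](1) P2=[0,1,1,6,8,7](1)
Move 7: P1 pit2 -> P1=[3,2,0,1,7,2](2) P2=[0,1,1,6,8,7](1)

Answer: 3 2 0 1 7 2 2 0 1 1 6 8 7 1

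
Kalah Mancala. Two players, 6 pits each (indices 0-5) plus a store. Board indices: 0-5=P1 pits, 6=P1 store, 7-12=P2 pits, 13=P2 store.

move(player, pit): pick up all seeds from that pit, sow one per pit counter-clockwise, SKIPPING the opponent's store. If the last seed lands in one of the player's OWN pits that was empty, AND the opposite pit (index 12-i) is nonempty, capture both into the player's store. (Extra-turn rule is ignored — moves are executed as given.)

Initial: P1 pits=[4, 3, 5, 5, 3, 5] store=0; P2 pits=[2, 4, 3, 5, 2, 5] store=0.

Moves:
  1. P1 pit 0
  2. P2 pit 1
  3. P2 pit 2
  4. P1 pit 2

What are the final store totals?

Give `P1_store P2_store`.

Answer: 1 1

Derivation:
Move 1: P1 pit0 -> P1=[0,4,6,6,4,5](0) P2=[2,4,3,5,2,5](0)
Move 2: P2 pit1 -> P1=[0,4,6,6,4,5](0) P2=[2,0,4,6,3,6](0)
Move 3: P2 pit2 -> P1=[0,4,6,6,4,5](0) P2=[2,0,0,7,4,7](1)
Move 4: P1 pit2 -> P1=[0,4,0,7,5,6](1) P2=[3,1,0,7,4,7](1)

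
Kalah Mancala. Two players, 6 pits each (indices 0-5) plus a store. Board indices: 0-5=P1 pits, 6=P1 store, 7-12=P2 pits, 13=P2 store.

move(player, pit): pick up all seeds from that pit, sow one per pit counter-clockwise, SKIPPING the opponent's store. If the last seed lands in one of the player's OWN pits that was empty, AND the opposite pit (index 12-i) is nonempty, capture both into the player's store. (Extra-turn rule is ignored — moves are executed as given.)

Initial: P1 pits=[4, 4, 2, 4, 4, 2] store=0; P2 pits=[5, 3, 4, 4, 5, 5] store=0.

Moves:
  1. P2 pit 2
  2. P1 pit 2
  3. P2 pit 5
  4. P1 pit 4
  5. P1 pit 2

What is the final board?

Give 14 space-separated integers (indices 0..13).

Answer: 5 5 0 7 0 3 1 6 4 1 6 6 0 2

Derivation:
Move 1: P2 pit2 -> P1=[4,4,2,4,4,2](0) P2=[5,3,0,5,6,6](1)
Move 2: P1 pit2 -> P1=[4,4,0,5,5,2](0) P2=[5,3,0,5,6,6](1)
Move 3: P2 pit5 -> P1=[5,5,1,6,6,2](0) P2=[5,3,0,5,6,0](2)
Move 4: P1 pit4 -> P1=[5,5,1,6,0,3](1) P2=[6,4,1,6,6,0](2)
Move 5: P1 pit2 -> P1=[5,5,0,7,0,3](1) P2=[6,4,1,6,6,0](2)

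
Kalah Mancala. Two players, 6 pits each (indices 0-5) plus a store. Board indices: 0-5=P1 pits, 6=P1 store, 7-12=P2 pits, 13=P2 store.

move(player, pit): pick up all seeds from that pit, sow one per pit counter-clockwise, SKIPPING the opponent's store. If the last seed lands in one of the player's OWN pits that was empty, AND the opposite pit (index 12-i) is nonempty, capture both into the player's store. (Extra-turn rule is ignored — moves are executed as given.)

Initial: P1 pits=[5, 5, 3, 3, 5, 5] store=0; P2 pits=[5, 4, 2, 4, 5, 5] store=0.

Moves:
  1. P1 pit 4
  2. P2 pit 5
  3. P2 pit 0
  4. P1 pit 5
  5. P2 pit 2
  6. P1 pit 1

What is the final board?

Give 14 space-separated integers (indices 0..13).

Move 1: P1 pit4 -> P1=[5,5,3,3,0,6](1) P2=[6,5,3,4,5,5](0)
Move 2: P2 pit5 -> P1=[6,6,4,4,0,6](1) P2=[6,5,3,4,5,0](1)
Move 3: P2 pit0 -> P1=[6,6,4,4,0,6](1) P2=[0,6,4,5,6,1](2)
Move 4: P1 pit5 -> P1=[6,6,4,4,0,0](2) P2=[1,7,5,6,7,1](2)
Move 5: P2 pit2 -> P1=[7,6,4,4,0,0](2) P2=[1,7,0,7,8,2](3)
Move 6: P1 pit1 -> P1=[7,0,5,5,1,1](3) P2=[2,7,0,7,8,2](3)

Answer: 7 0 5 5 1 1 3 2 7 0 7 8 2 3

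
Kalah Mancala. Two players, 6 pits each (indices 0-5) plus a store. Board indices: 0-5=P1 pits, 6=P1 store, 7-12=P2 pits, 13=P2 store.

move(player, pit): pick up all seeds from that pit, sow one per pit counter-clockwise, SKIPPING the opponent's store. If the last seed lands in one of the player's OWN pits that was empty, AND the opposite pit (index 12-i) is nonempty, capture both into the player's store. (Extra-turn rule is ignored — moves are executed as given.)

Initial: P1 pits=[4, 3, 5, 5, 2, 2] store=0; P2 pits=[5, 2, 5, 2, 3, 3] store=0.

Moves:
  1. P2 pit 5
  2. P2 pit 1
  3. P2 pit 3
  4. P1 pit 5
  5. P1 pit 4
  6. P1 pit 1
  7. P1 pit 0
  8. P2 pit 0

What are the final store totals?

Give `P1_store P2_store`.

Answer: 2 3

Derivation:
Move 1: P2 pit5 -> P1=[5,4,5,5,2,2](0) P2=[5,2,5,2,3,0](1)
Move 2: P2 pit1 -> P1=[5,4,5,5,2,2](0) P2=[5,0,6,3,3,0](1)
Move 3: P2 pit3 -> P1=[5,4,5,5,2,2](0) P2=[5,0,6,0,4,1](2)
Move 4: P1 pit5 -> P1=[5,4,5,5,2,0](1) P2=[6,0,6,0,4,1](2)
Move 5: P1 pit4 -> P1=[5,4,5,5,0,1](2) P2=[6,0,6,0,4,1](2)
Move 6: P1 pit1 -> P1=[5,0,6,6,1,2](2) P2=[6,0,6,0,4,1](2)
Move 7: P1 pit0 -> P1=[0,1,7,7,2,3](2) P2=[6,0,6,0,4,1](2)
Move 8: P2 pit0 -> P1=[0,1,7,7,2,3](2) P2=[0,1,7,1,5,2](3)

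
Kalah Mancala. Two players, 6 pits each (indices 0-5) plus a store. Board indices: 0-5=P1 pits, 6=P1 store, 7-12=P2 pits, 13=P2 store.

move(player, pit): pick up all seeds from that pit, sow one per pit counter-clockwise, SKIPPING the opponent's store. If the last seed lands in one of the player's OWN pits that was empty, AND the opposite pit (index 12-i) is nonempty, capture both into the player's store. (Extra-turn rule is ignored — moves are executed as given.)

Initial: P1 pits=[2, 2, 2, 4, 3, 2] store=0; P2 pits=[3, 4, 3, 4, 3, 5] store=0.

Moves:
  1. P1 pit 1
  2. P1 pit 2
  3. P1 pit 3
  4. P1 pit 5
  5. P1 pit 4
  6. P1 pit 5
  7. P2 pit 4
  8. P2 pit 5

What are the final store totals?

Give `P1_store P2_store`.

Answer: 4 2

Derivation:
Move 1: P1 pit1 -> P1=[2,0,3,5,3,2](0) P2=[3,4,3,4,3,5](0)
Move 2: P1 pit2 -> P1=[2,0,0,6,4,3](0) P2=[3,4,3,4,3,5](0)
Move 3: P1 pit3 -> P1=[2,0,0,0,5,4](1) P2=[4,5,4,4,3,5](0)
Move 4: P1 pit5 -> P1=[2,0,0,0,5,0](2) P2=[5,6,5,4,3,5](0)
Move 5: P1 pit4 -> P1=[2,0,0,0,0,1](3) P2=[6,7,6,4,3,5](0)
Move 6: P1 pit5 -> P1=[2,0,0,0,0,0](4) P2=[6,7,6,4,3,5](0)
Move 7: P2 pit4 -> P1=[3,0,0,0,0,0](4) P2=[6,7,6,4,0,6](1)
Move 8: P2 pit5 -> P1=[4,1,1,1,1,0](4) P2=[6,7,6,4,0,0](2)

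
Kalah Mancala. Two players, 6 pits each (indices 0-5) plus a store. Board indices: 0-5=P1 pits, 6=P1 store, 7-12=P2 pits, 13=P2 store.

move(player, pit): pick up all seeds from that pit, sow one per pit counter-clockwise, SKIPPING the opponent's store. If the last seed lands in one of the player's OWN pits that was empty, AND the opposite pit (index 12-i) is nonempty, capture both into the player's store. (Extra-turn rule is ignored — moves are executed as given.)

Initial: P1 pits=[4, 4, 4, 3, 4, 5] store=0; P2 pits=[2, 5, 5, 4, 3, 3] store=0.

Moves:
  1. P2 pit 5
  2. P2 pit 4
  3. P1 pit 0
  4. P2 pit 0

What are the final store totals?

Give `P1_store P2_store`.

Move 1: P2 pit5 -> P1=[5,5,4,3,4,5](0) P2=[2,5,5,4,3,0](1)
Move 2: P2 pit4 -> P1=[6,5,4,3,4,5](0) P2=[2,5,5,4,0,1](2)
Move 3: P1 pit0 -> P1=[0,6,5,4,5,6](1) P2=[2,5,5,4,0,1](2)
Move 4: P2 pit0 -> P1=[0,6,5,4,5,6](1) P2=[0,6,6,4,0,1](2)

Answer: 1 2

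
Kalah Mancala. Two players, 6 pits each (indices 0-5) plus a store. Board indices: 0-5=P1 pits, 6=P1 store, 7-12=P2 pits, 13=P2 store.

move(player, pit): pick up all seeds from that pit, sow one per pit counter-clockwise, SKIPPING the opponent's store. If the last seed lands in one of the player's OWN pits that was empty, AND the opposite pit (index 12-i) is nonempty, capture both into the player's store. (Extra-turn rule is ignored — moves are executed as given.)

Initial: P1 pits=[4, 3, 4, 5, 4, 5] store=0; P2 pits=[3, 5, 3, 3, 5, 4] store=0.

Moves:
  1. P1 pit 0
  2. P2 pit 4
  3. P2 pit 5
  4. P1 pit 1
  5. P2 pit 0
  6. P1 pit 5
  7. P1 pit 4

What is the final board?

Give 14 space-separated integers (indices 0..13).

Move 1: P1 pit0 -> P1=[0,4,5,6,5,5](0) P2=[3,5,3,3,5,4](0)
Move 2: P2 pit4 -> P1=[1,5,6,6,5,5](0) P2=[3,5,3,3,0,5](1)
Move 3: P2 pit5 -> P1=[2,6,7,7,5,5](0) P2=[3,5,3,3,0,0](2)
Move 4: P1 pit1 -> P1=[2,0,8,8,6,6](1) P2=[4,5,3,3,0,0](2)
Move 5: P2 pit0 -> P1=[2,0,8,8,6,6](1) P2=[0,6,4,4,1,0](2)
Move 6: P1 pit5 -> P1=[2,0,8,8,6,0](2) P2=[1,7,5,5,2,0](2)
Move 7: P1 pit4 -> P1=[2,0,8,8,0,1](3) P2=[2,8,6,6,2,0](2)

Answer: 2 0 8 8 0 1 3 2 8 6 6 2 0 2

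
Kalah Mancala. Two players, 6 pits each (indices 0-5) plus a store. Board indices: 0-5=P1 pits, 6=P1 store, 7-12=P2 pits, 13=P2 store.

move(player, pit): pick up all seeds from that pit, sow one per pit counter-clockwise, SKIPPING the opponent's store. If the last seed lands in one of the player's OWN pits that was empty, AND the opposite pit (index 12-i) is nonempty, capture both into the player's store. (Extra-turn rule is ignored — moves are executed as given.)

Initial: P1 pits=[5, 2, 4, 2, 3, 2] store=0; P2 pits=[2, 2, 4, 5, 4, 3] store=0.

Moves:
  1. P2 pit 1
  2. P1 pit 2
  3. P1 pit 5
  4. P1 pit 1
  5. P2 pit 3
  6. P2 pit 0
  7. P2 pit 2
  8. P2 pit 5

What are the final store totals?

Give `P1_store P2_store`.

Answer: 2 6

Derivation:
Move 1: P2 pit1 -> P1=[5,2,4,2,3,2](0) P2=[2,0,5,6,4,3](0)
Move 2: P1 pit2 -> P1=[5,2,0,3,4,3](1) P2=[2,0,5,6,4,3](0)
Move 3: P1 pit5 -> P1=[5,2,0,3,4,0](2) P2=[3,1,5,6,4,3](0)
Move 4: P1 pit1 -> P1=[5,0,1,4,4,0](2) P2=[3,1,5,6,4,3](0)
Move 5: P2 pit3 -> P1=[6,1,2,4,4,0](2) P2=[3,1,5,0,5,4](1)
Move 6: P2 pit0 -> P1=[6,1,0,4,4,0](2) P2=[0,2,6,0,5,4](4)
Move 7: P2 pit2 -> P1=[7,2,0,4,4,0](2) P2=[0,2,0,1,6,5](5)
Move 8: P2 pit5 -> P1=[8,3,1,5,4,0](2) P2=[0,2,0,1,6,0](6)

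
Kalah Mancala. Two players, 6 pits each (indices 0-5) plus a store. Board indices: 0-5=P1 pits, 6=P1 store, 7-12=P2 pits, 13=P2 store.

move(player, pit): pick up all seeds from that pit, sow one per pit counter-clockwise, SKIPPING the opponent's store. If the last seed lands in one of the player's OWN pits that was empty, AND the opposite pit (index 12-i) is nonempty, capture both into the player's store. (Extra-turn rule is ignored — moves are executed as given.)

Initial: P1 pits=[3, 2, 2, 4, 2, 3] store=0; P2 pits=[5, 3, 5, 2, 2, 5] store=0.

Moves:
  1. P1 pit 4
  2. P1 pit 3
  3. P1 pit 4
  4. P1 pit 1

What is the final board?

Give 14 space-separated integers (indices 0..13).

Move 1: P1 pit4 -> P1=[3,2,2,4,0,4](1) P2=[5,3,5,2,2,5](0)
Move 2: P1 pit3 -> P1=[3,2,2,0,1,5](2) P2=[6,3,5,2,2,5](0)
Move 3: P1 pit4 -> P1=[3,2,2,0,0,6](2) P2=[6,3,5,2,2,5](0)
Move 4: P1 pit1 -> P1=[3,0,3,0,0,6](8) P2=[6,3,0,2,2,5](0)

Answer: 3 0 3 0 0 6 8 6 3 0 2 2 5 0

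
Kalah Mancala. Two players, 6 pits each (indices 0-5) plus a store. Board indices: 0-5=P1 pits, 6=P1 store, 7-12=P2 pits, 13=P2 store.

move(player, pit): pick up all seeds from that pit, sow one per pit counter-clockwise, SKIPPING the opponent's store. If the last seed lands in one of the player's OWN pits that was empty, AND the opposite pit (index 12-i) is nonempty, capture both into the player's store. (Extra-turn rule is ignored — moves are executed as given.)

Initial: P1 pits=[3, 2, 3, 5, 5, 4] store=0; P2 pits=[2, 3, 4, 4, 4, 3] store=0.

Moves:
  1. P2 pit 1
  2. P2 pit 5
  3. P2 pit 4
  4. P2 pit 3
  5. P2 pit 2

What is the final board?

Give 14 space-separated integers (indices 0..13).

Answer: 7 5 4 5 5 4 0 2 0 0 1 2 3 4

Derivation:
Move 1: P2 pit1 -> P1=[3,2,3,5,5,4](0) P2=[2,0,5,5,5,3](0)
Move 2: P2 pit5 -> P1=[4,3,3,5,5,4](0) P2=[2,0,5,5,5,0](1)
Move 3: P2 pit4 -> P1=[5,4,4,5,5,4](0) P2=[2,0,5,5,0,1](2)
Move 4: P2 pit3 -> P1=[6,5,4,5,5,4](0) P2=[2,0,5,0,1,2](3)
Move 5: P2 pit2 -> P1=[7,5,4,5,5,4](0) P2=[2,0,0,1,2,3](4)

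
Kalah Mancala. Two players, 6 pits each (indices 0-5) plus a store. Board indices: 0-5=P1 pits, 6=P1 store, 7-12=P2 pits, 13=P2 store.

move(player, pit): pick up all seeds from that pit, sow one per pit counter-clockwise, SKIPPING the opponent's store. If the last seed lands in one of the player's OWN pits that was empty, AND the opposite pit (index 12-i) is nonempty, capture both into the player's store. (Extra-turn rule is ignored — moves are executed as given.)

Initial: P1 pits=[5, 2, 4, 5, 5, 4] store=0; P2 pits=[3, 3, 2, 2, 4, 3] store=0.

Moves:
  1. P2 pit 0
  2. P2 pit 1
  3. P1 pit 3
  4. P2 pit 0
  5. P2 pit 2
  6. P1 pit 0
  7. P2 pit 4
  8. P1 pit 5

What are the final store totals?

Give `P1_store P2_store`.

Move 1: P2 pit0 -> P1=[5,2,4,5,5,4](0) P2=[0,4,3,3,4,3](0)
Move 2: P2 pit1 -> P1=[5,2,4,5,5,4](0) P2=[0,0,4,4,5,4](0)
Move 3: P1 pit3 -> P1=[5,2,4,0,6,5](1) P2=[1,1,4,4,5,4](0)
Move 4: P2 pit0 -> P1=[5,2,4,0,6,5](1) P2=[0,2,4,4,5,4](0)
Move 5: P2 pit2 -> P1=[5,2,4,0,6,5](1) P2=[0,2,0,5,6,5](1)
Move 6: P1 pit0 -> P1=[0,3,5,1,7,6](1) P2=[0,2,0,5,6,5](1)
Move 7: P2 pit4 -> P1=[1,4,6,2,7,6](1) P2=[0,2,0,5,0,6](2)
Move 8: P1 pit5 -> P1=[1,4,6,2,7,0](2) P2=[1,3,1,6,1,6](2)

Answer: 2 2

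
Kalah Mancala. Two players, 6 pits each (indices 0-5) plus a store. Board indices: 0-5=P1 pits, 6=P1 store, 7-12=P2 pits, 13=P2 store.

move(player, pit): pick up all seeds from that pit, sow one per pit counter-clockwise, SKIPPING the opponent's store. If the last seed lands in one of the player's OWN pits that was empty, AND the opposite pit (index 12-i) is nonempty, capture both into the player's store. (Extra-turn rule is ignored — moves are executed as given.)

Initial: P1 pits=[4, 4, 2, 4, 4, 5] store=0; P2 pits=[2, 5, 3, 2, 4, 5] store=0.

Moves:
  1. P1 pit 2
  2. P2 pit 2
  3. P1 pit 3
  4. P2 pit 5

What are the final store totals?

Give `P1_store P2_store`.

Answer: 1 1

Derivation:
Move 1: P1 pit2 -> P1=[4,4,0,5,5,5](0) P2=[2,5,3,2,4,5](0)
Move 2: P2 pit2 -> P1=[4,4,0,5,5,5](0) P2=[2,5,0,3,5,6](0)
Move 3: P1 pit3 -> P1=[4,4,0,0,6,6](1) P2=[3,6,0,3,5,6](0)
Move 4: P2 pit5 -> P1=[5,5,1,1,7,6](1) P2=[3,6,0,3,5,0](1)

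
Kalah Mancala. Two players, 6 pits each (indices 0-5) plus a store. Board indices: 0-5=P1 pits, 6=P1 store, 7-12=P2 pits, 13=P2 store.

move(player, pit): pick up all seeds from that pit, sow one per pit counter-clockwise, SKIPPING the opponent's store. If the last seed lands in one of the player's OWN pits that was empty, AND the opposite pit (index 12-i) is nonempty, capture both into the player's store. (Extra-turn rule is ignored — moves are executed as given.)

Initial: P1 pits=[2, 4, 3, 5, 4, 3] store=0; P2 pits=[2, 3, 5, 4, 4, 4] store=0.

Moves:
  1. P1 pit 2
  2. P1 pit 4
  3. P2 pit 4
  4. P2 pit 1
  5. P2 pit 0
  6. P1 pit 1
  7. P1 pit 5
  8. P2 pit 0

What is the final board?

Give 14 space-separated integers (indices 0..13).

Move 1: P1 pit2 -> P1=[2,4,0,6,5,4](0) P2=[2,3,5,4,4,4](0)
Move 2: P1 pit4 -> P1=[2,4,0,6,0,5](1) P2=[3,4,6,4,4,4](0)
Move 3: P2 pit4 -> P1=[3,5,0,6,0,5](1) P2=[3,4,6,4,0,5](1)
Move 4: P2 pit1 -> P1=[3,5,0,6,0,5](1) P2=[3,0,7,5,1,6](1)
Move 5: P2 pit0 -> P1=[3,5,0,6,0,5](1) P2=[0,1,8,6,1,6](1)
Move 6: P1 pit1 -> P1=[3,0,1,7,1,6](2) P2=[0,1,8,6,1,6](1)
Move 7: P1 pit5 -> P1=[3,0,1,7,1,0](3) P2=[1,2,9,7,2,6](1)
Move 8: P2 pit0 -> P1=[3,0,1,7,1,0](3) P2=[0,3,9,7,2,6](1)

Answer: 3 0 1 7 1 0 3 0 3 9 7 2 6 1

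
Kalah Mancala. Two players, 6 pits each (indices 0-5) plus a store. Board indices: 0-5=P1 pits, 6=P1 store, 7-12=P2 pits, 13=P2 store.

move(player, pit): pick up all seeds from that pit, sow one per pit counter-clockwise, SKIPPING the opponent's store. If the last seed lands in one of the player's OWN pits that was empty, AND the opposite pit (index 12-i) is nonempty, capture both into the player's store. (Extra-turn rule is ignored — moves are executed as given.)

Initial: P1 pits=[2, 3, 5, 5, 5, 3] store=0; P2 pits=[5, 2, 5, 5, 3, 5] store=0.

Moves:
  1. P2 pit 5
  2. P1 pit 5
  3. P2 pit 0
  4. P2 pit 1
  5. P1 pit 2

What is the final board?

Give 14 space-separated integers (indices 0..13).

Answer: 3 4 0 7 6 1 2 1 1 7 7 5 2 2

Derivation:
Move 1: P2 pit5 -> P1=[3,4,6,6,5,3](0) P2=[5,2,5,5,3,0](1)
Move 2: P1 pit5 -> P1=[3,4,6,6,5,0](1) P2=[6,3,5,5,3,0](1)
Move 3: P2 pit0 -> P1=[3,4,6,6,5,0](1) P2=[0,4,6,6,4,1](2)
Move 4: P2 pit1 -> P1=[3,4,6,6,5,0](1) P2=[0,0,7,7,5,2](2)
Move 5: P1 pit2 -> P1=[3,4,0,7,6,1](2) P2=[1,1,7,7,5,2](2)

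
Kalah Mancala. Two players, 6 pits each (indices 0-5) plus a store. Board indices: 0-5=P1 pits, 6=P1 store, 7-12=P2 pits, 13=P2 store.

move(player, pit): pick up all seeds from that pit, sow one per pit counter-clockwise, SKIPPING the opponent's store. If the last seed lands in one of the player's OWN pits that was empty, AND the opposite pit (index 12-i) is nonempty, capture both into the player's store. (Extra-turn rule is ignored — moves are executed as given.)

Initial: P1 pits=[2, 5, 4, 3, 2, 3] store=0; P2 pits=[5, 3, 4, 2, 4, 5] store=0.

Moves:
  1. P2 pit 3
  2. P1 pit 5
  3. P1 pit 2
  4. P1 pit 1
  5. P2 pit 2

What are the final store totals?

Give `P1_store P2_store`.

Move 1: P2 pit3 -> P1=[2,5,4,3,2,3](0) P2=[5,3,4,0,5,6](0)
Move 2: P1 pit5 -> P1=[2,5,4,3,2,0](1) P2=[6,4,4,0,5,6](0)
Move 3: P1 pit2 -> P1=[2,5,0,4,3,1](2) P2=[6,4,4,0,5,6](0)
Move 4: P1 pit1 -> P1=[2,0,1,5,4,2](3) P2=[6,4,4,0,5,6](0)
Move 5: P2 pit2 -> P1=[2,0,1,5,4,2](3) P2=[6,4,0,1,6,7](1)

Answer: 3 1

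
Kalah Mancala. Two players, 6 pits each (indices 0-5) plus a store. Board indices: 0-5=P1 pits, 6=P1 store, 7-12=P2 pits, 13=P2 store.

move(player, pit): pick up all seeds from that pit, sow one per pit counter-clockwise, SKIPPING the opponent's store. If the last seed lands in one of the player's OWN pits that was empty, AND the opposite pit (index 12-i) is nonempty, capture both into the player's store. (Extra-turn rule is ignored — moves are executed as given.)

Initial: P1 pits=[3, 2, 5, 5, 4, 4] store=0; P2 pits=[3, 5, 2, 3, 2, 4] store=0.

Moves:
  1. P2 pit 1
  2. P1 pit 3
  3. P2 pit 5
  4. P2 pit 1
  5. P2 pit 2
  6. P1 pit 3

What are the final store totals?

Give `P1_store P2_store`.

Answer: 1 3

Derivation:
Move 1: P2 pit1 -> P1=[3,2,5,5,4,4](0) P2=[3,0,3,4,3,5](1)
Move 2: P1 pit3 -> P1=[3,2,5,0,5,5](1) P2=[4,1,3,4,3,5](1)
Move 3: P2 pit5 -> P1=[4,3,6,1,5,5](1) P2=[4,1,3,4,3,0](2)
Move 4: P2 pit1 -> P1=[4,3,6,1,5,5](1) P2=[4,0,4,4,3,0](2)
Move 5: P2 pit2 -> P1=[4,3,6,1,5,5](1) P2=[4,0,0,5,4,1](3)
Move 6: P1 pit3 -> P1=[4,3,6,0,6,5](1) P2=[4,0,0,5,4,1](3)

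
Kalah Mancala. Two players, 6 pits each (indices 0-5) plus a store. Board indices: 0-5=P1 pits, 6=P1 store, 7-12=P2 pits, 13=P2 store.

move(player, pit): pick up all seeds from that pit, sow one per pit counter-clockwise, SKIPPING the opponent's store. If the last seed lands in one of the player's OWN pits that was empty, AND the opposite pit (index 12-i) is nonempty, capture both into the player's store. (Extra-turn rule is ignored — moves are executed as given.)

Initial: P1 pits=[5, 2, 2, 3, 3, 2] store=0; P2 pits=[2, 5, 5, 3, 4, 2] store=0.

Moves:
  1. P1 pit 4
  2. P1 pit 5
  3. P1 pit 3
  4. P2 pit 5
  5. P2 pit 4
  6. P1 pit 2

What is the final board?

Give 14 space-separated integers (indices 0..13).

Move 1: P1 pit4 -> P1=[5,2,2,3,0,3](1) P2=[3,5,5,3,4,2](0)
Move 2: P1 pit5 -> P1=[5,2,2,3,0,0](2) P2=[4,6,5,3,4,2](0)
Move 3: P1 pit3 -> P1=[5,2,2,0,1,1](3) P2=[4,6,5,3,4,2](0)
Move 4: P2 pit5 -> P1=[6,2,2,0,1,1](3) P2=[4,6,5,3,4,0](1)
Move 5: P2 pit4 -> P1=[7,3,2,0,1,1](3) P2=[4,6,5,3,0,1](2)
Move 6: P1 pit2 -> P1=[7,3,0,1,2,1](3) P2=[4,6,5,3,0,1](2)

Answer: 7 3 0 1 2 1 3 4 6 5 3 0 1 2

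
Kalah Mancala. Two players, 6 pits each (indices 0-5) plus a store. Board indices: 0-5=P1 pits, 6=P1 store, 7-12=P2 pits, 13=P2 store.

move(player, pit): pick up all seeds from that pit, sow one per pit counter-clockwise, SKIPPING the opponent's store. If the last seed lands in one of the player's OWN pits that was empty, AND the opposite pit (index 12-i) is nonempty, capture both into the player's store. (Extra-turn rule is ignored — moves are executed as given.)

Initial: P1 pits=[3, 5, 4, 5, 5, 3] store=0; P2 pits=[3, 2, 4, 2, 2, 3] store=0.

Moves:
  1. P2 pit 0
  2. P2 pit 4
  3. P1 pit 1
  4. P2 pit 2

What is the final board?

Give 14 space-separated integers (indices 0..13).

Answer: 4 0 5 6 6 4 1 0 3 0 4 1 5 2

Derivation:
Move 1: P2 pit0 -> P1=[3,5,4,5,5,3](0) P2=[0,3,5,3,2,3](0)
Move 2: P2 pit4 -> P1=[3,5,4,5,5,3](0) P2=[0,3,5,3,0,4](1)
Move 3: P1 pit1 -> P1=[3,0,5,6,6,4](1) P2=[0,3,5,3,0,4](1)
Move 4: P2 pit2 -> P1=[4,0,5,6,6,4](1) P2=[0,3,0,4,1,5](2)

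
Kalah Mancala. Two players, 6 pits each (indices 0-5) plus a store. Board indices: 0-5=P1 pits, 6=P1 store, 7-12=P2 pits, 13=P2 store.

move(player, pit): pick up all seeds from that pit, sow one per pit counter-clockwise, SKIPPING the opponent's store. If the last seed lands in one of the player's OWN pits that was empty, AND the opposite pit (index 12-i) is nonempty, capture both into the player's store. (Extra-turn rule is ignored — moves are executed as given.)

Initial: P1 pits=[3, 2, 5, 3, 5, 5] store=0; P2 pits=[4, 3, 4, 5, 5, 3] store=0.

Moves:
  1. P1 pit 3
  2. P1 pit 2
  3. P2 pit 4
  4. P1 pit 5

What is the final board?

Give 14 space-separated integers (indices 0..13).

Move 1: P1 pit3 -> P1=[3,2,5,0,6,6](1) P2=[4,3,4,5,5,3](0)
Move 2: P1 pit2 -> P1=[3,2,0,1,7,7](2) P2=[5,3,4,5,5,3](0)
Move 3: P2 pit4 -> P1=[4,3,1,1,7,7](2) P2=[5,3,4,5,0,4](1)
Move 4: P1 pit5 -> P1=[4,3,1,1,7,0](3) P2=[6,4,5,6,1,5](1)

Answer: 4 3 1 1 7 0 3 6 4 5 6 1 5 1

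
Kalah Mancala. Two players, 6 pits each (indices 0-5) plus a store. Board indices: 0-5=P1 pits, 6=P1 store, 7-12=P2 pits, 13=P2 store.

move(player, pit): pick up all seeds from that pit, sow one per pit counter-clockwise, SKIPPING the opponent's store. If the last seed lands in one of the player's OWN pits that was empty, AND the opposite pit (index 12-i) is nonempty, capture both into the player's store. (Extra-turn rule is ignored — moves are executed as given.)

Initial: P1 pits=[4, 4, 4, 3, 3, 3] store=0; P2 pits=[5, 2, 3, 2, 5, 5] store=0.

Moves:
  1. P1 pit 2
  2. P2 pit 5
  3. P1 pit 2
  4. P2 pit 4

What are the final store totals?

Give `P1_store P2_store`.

Move 1: P1 pit2 -> P1=[4,4,0,4,4,4](1) P2=[5,2,3,2,5,5](0)
Move 2: P2 pit5 -> P1=[5,5,1,5,4,4](1) P2=[5,2,3,2,5,0](1)
Move 3: P1 pit2 -> P1=[5,5,0,6,4,4](1) P2=[5,2,3,2,5,0](1)
Move 4: P2 pit4 -> P1=[6,6,1,6,4,4](1) P2=[5,2,3,2,0,1](2)

Answer: 1 2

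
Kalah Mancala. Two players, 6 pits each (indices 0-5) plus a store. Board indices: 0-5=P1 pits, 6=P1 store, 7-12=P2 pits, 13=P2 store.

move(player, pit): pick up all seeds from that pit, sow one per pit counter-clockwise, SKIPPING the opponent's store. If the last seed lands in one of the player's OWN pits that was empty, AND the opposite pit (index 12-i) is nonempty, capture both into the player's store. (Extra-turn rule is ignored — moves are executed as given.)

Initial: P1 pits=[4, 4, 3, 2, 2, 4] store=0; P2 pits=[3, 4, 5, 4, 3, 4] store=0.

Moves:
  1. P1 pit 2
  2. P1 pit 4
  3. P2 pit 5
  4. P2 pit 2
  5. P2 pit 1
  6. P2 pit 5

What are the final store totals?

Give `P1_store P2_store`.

Answer: 1 3

Derivation:
Move 1: P1 pit2 -> P1=[4,4,0,3,3,5](0) P2=[3,4,5,4,3,4](0)
Move 2: P1 pit4 -> P1=[4,4,0,3,0,6](1) P2=[4,4,5,4,3,4](0)
Move 3: P2 pit5 -> P1=[5,5,1,3,0,6](1) P2=[4,4,5,4,3,0](1)
Move 4: P2 pit2 -> P1=[6,5,1,3,0,6](1) P2=[4,4,0,5,4,1](2)
Move 5: P2 pit1 -> P1=[6,5,1,3,0,6](1) P2=[4,0,1,6,5,2](2)
Move 6: P2 pit5 -> P1=[7,5,1,3,0,6](1) P2=[4,0,1,6,5,0](3)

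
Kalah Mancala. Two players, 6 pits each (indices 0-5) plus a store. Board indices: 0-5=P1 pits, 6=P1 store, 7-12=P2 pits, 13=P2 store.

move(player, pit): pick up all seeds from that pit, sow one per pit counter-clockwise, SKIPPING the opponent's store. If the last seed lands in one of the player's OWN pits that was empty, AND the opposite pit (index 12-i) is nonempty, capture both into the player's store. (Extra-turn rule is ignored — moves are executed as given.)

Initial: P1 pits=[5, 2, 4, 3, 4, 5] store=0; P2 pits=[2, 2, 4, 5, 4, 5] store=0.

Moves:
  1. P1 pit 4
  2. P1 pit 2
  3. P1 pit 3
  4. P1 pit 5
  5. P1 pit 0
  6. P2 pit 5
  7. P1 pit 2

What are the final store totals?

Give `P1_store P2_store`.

Move 1: P1 pit4 -> P1=[5,2,4,3,0,6](1) P2=[3,3,4,5,4,5](0)
Move 2: P1 pit2 -> P1=[5,2,0,4,1,7](2) P2=[3,3,4,5,4,5](0)
Move 3: P1 pit3 -> P1=[5,2,0,0,2,8](3) P2=[4,3,4,5,4,5](0)
Move 4: P1 pit5 -> P1=[6,2,0,0,2,0](4) P2=[5,4,5,6,5,6](0)
Move 5: P1 pit0 -> P1=[0,3,1,1,3,1](5) P2=[5,4,5,6,5,6](0)
Move 6: P2 pit5 -> P1=[1,4,2,2,4,1](5) P2=[5,4,5,6,5,0](1)
Move 7: P1 pit2 -> P1=[1,4,0,3,5,1](5) P2=[5,4,5,6,5,0](1)

Answer: 5 1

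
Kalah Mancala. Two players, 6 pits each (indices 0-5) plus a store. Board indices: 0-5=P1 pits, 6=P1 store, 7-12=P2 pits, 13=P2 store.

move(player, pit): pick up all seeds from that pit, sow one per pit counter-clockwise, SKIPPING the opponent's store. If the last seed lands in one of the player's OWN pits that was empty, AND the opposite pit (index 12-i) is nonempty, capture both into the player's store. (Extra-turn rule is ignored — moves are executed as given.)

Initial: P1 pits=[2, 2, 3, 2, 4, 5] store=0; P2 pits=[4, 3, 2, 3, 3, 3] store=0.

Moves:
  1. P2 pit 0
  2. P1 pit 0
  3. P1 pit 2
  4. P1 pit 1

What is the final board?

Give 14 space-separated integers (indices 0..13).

Move 1: P2 pit0 -> P1=[2,2,3,2,4,5](0) P2=[0,4,3,4,4,3](0)
Move 2: P1 pit0 -> P1=[0,3,4,2,4,5](0) P2=[0,4,3,4,4,3](0)
Move 3: P1 pit2 -> P1=[0,3,0,3,5,6](1) P2=[0,4,3,4,4,3](0)
Move 4: P1 pit1 -> P1=[0,0,1,4,6,6](1) P2=[0,4,3,4,4,3](0)

Answer: 0 0 1 4 6 6 1 0 4 3 4 4 3 0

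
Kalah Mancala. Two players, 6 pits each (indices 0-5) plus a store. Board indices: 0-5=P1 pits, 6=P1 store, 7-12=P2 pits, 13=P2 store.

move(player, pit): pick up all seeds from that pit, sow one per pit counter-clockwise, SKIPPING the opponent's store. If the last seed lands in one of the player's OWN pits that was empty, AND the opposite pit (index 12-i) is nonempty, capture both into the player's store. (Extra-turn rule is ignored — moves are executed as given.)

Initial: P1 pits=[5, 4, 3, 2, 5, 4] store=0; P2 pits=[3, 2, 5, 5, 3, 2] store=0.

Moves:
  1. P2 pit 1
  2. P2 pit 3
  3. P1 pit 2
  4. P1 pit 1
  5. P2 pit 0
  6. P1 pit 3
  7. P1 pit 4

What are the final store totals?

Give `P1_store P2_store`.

Move 1: P2 pit1 -> P1=[5,4,3,2,5,4](0) P2=[3,0,6,6,3,2](0)
Move 2: P2 pit3 -> P1=[6,5,4,2,5,4](0) P2=[3,0,6,0,4,3](1)
Move 3: P1 pit2 -> P1=[6,5,0,3,6,5](1) P2=[3,0,6,0,4,3](1)
Move 4: P1 pit1 -> P1=[6,0,1,4,7,6](2) P2=[3,0,6,0,4,3](1)
Move 5: P2 pit0 -> P1=[6,0,0,4,7,6](2) P2=[0,1,7,0,4,3](3)
Move 6: P1 pit3 -> P1=[6,0,0,0,8,7](3) P2=[1,1,7,0,4,3](3)
Move 7: P1 pit4 -> P1=[6,0,0,0,0,8](4) P2=[2,2,8,1,5,4](3)

Answer: 4 3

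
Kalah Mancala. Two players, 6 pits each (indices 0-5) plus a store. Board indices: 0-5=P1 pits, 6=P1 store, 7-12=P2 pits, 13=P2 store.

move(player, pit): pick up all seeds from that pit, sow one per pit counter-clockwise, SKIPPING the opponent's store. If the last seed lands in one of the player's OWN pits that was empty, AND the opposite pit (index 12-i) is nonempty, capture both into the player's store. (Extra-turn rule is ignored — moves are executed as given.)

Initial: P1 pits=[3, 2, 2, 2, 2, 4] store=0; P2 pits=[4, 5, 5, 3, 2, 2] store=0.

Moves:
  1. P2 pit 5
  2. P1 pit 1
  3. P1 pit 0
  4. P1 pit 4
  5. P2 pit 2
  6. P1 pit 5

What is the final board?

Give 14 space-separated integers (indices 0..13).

Move 1: P2 pit5 -> P1=[4,2,2,2,2,4](0) P2=[4,5,5,3,2,0](1)
Move 2: P1 pit1 -> P1=[4,0,3,3,2,4](0) P2=[4,5,5,3,2,0](1)
Move 3: P1 pit0 -> P1=[0,1,4,4,3,4](0) P2=[4,5,5,3,2,0](1)
Move 4: P1 pit4 -> P1=[0,1,4,4,0,5](1) P2=[5,5,5,3,2,0](1)
Move 5: P2 pit2 -> P1=[1,1,4,4,0,5](1) P2=[5,5,0,4,3,1](2)
Move 6: P1 pit5 -> P1=[1,1,4,4,0,0](2) P2=[6,6,1,5,3,1](2)

Answer: 1 1 4 4 0 0 2 6 6 1 5 3 1 2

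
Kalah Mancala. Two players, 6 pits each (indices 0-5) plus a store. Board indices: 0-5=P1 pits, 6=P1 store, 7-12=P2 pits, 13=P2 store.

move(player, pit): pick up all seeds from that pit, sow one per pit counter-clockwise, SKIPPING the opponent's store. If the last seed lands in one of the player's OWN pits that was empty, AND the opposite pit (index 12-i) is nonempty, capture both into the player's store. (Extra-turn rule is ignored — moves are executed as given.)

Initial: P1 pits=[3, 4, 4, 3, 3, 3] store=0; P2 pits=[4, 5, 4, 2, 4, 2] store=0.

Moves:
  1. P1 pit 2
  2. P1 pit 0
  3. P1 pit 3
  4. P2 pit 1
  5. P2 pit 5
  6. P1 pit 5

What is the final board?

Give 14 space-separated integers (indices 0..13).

Move 1: P1 pit2 -> P1=[3,4,0,4,4,4](1) P2=[4,5,4,2,4,2](0)
Move 2: P1 pit0 -> P1=[0,5,1,5,4,4](1) P2=[4,5,4,2,4,2](0)
Move 3: P1 pit3 -> P1=[0,5,1,0,5,5](2) P2=[5,6,4,2,4,2](0)
Move 4: P2 pit1 -> P1=[1,5,1,0,5,5](2) P2=[5,0,5,3,5,3](1)
Move 5: P2 pit5 -> P1=[2,6,1,0,5,5](2) P2=[5,0,5,3,5,0](2)
Move 6: P1 pit5 -> P1=[2,6,1,0,5,0](3) P2=[6,1,6,4,5,0](2)

Answer: 2 6 1 0 5 0 3 6 1 6 4 5 0 2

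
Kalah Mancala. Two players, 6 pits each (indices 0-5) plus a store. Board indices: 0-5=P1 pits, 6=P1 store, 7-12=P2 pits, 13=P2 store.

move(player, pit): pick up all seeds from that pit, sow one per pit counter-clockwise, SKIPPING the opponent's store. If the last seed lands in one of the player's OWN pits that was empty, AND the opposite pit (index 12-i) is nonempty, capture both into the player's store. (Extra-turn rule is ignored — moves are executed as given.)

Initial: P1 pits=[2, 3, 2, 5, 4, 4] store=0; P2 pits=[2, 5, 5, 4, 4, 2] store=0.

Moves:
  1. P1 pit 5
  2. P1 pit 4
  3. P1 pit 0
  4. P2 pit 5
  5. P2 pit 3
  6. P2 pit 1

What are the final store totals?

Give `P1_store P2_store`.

Answer: 2 3

Derivation:
Move 1: P1 pit5 -> P1=[2,3,2,5,4,0](1) P2=[3,6,6,4,4,2](0)
Move 2: P1 pit4 -> P1=[2,3,2,5,0,1](2) P2=[4,7,6,4,4,2](0)
Move 3: P1 pit0 -> P1=[0,4,3,5,0,1](2) P2=[4,7,6,4,4,2](0)
Move 4: P2 pit5 -> P1=[1,4,3,5,0,1](2) P2=[4,7,6,4,4,0](1)
Move 5: P2 pit3 -> P1=[2,4,3,5,0,1](2) P2=[4,7,6,0,5,1](2)
Move 6: P2 pit1 -> P1=[3,5,3,5,0,1](2) P2=[4,0,7,1,6,2](3)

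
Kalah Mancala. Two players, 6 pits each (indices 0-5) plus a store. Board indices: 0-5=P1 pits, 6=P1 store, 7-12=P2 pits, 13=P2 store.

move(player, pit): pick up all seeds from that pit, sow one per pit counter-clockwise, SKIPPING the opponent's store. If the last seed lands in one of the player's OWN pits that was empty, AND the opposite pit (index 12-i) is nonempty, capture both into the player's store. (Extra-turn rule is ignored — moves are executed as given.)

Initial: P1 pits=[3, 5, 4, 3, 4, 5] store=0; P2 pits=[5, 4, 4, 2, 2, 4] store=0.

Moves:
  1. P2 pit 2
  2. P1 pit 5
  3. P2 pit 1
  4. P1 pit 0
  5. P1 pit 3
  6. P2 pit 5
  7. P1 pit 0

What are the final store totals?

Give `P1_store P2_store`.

Move 1: P2 pit2 -> P1=[3,5,4,3,4,5](0) P2=[5,4,0,3,3,5](1)
Move 2: P1 pit5 -> P1=[3,5,4,3,4,0](1) P2=[6,5,1,4,3,5](1)
Move 3: P2 pit1 -> P1=[3,5,4,3,4,0](1) P2=[6,0,2,5,4,6](2)
Move 4: P1 pit0 -> P1=[0,6,5,4,4,0](1) P2=[6,0,2,5,4,6](2)
Move 5: P1 pit3 -> P1=[0,6,5,0,5,1](2) P2=[7,0,2,5,4,6](2)
Move 6: P2 pit5 -> P1=[1,7,6,1,6,1](2) P2=[7,0,2,5,4,0](3)
Move 7: P1 pit0 -> P1=[0,8,6,1,6,1](2) P2=[7,0,2,5,4,0](3)

Answer: 2 3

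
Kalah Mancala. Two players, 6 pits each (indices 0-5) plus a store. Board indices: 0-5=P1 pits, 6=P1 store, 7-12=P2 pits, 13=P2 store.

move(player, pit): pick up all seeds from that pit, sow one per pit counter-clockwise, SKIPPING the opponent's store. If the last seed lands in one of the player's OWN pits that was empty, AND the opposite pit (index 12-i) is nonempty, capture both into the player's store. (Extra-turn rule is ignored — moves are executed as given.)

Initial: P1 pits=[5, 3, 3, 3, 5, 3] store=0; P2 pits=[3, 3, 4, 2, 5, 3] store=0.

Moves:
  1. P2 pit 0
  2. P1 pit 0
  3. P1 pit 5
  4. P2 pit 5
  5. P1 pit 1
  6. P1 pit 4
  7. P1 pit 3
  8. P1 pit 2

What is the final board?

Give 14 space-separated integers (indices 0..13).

Move 1: P2 pit0 -> P1=[5,3,3,3,5,3](0) P2=[0,4,5,3,5,3](0)
Move 2: P1 pit0 -> P1=[0,4,4,4,6,4](0) P2=[0,4,5,3,5,3](0)
Move 3: P1 pit5 -> P1=[0,4,4,4,6,0](1) P2=[1,5,6,3,5,3](0)
Move 4: P2 pit5 -> P1=[1,5,4,4,6,0](1) P2=[1,5,6,3,5,0](1)
Move 5: P1 pit1 -> P1=[1,0,5,5,7,1](2) P2=[1,5,6,3,5,0](1)
Move 6: P1 pit4 -> P1=[1,0,5,5,0,2](3) P2=[2,6,7,4,6,0](1)
Move 7: P1 pit3 -> P1=[1,0,5,0,1,3](4) P2=[3,7,7,4,6,0](1)
Move 8: P1 pit2 -> P1=[1,0,0,1,2,4](5) P2=[4,7,7,4,6,0](1)

Answer: 1 0 0 1 2 4 5 4 7 7 4 6 0 1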